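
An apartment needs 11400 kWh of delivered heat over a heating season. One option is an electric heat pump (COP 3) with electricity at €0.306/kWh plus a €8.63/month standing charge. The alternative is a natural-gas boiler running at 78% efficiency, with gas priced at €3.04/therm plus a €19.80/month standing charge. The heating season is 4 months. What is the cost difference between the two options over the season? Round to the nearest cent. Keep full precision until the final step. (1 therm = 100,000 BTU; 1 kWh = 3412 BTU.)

€397.86

Heat load = 11400 kWh × 3412 = 38,896,800 BTU
Gas: input = 38,896,800 / 0.78 = 49,867,692 BTU = 498.7 therm → 498.7 × €3.04 = €1,515.98; + 4 × €19.80 standing = €1,595.18
Heat pump: 38,896,800 BTU / 3412 = 11,400 kWh heat; / 3 = 3,800 kWh in → × €0.306 = €1,162.80; + 4 × €8.63 standing = €1,197.32
Difference = |€1,595.18 − €1,197.32| = €397.86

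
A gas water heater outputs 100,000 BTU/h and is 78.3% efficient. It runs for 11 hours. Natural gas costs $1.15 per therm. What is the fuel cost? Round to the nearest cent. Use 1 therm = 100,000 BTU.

$16.16

Heat delivered = 100,000 BTU/h × 11 h = 1,100,000 BTU
Gas input = 1,100,000 / 0.783 = 1,404,853 BTU
= 1,404,853 / 100,000 = 14.05 therm
Cost = 14.05 × $1.15/therm = $16.16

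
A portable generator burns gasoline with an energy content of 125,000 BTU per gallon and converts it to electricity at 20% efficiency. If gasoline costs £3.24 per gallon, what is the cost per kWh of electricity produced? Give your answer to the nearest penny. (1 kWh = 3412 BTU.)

£0.44

Electrical output per gallon = 125,000 BTU × 0.20 / 3412 BTU/kWh = 7.327 kWh
Cost per kWh = £3.24 / 7.327 kWh = £0.442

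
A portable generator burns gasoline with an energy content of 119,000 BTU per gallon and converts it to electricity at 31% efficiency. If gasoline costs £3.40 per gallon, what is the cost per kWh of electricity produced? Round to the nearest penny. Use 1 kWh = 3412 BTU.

£0.31

Electrical output per gallon = 119,000 BTU × 0.31 / 3412 BTU/kWh = 10.81 kWh
Cost per kWh = £3.40 / 10.81 kWh = £0.314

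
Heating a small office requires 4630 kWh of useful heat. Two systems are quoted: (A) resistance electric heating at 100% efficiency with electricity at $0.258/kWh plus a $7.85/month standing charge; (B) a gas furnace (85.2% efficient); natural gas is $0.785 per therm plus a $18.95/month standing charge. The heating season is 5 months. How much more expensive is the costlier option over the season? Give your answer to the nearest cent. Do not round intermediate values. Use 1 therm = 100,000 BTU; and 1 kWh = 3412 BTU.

Heat load = 4630 kWh × 3412 = 15,797,560 BTU
Gas: input = 15,797,560 / 0.852 = 18,541,737 BTU = 185.4 therm → 185.4 × $0.785 = $145.55; + 5 × $18.95 standing = $240.30
Electric: 15,797,560 BTU / 3412 = 4,630 kWh → × $0.258 = $1,194.54; + 5 × $7.85 standing = $1,233.79
Difference = |$240.30 − $1,233.79| = $993.49

$993.49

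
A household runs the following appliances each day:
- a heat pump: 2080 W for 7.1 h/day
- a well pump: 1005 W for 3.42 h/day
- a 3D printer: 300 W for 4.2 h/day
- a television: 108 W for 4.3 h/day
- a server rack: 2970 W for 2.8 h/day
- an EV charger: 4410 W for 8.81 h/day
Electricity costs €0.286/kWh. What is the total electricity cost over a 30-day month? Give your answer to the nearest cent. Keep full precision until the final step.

heat pump: 2080 W × 7.1 h × 30 d = 443,040 Wh = 443 kWh
well pump: 1005 W × 3.42 h × 30 d = 103,113 Wh = 103.1 kWh
3D printer: 300 W × 4.2 h × 30 d = 37,800 Wh = 37.8 kWh
television: 108 W × 4.3 h × 30 d = 13,932 Wh = 13.93 kWh
server rack: 2970 W × 2.8 h × 30 d = 249,480 Wh = 249.5 kWh
EV charger: 4410 W × 8.81 h × 30 d = 1,165,563 Wh = 1,166 kWh
Total energy = 443 + 103.1 + 37.8 + 13.93 + 249.5 + 1,166 = 2,013 kWh
Cost = 2,013 kWh × €0.286 = €575.70

€575.70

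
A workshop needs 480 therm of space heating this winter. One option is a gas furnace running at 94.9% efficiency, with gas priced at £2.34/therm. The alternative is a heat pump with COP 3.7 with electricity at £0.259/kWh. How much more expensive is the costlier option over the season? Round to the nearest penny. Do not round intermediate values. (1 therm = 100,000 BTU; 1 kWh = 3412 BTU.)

£198.80

Heat load = 480 therm × 100,000 = 48,000,000 BTU
Gas: input = 48,000,000 / 0.949 = 50,579,557 BTU = 505.8 therm → 505.8 × £2.34 = £1,183.56
Heat pump: 48,000,000 BTU / 3412 = 14,070 kWh heat; / 3.7 = 3,802 kWh in → × £0.259 = £984.76
Difference = |£1,183.56 − £984.76| = £198.80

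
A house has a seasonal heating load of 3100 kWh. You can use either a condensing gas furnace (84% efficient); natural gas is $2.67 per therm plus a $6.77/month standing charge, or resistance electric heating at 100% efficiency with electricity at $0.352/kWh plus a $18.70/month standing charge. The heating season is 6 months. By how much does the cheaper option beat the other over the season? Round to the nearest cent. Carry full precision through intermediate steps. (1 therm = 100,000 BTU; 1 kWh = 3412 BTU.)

$826.58

Heat load = 3100 kWh × 3412 = 10,577,200 BTU
Gas: input = 10,577,200 / 0.84 = 12,591,905 BTU = 125.9 therm → 125.9 × $2.67 = $336.20; + 6 × $6.77 standing = $376.82
Electric: 10,577,200 BTU / 3412 = 3,100 kWh → × $0.352 = $1,091.20; + 6 × $18.70 standing = $1,203.40
Difference = |$376.82 − $1,203.40| = $826.58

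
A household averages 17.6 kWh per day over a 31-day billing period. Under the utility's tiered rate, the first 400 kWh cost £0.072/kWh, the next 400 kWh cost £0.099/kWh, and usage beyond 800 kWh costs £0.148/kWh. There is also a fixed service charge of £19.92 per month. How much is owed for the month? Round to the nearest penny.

£63.13

Usage = 17.6 kWh/day × 31 days = 545.6 kWh
First 400 kWh × £0.072 = £28.80
Next 145.6 kWh × £0.099 = £14.41
Remaining tier: 0 kWh (not reached)
Energy charge = £43.21; + service £19.92 = £63.13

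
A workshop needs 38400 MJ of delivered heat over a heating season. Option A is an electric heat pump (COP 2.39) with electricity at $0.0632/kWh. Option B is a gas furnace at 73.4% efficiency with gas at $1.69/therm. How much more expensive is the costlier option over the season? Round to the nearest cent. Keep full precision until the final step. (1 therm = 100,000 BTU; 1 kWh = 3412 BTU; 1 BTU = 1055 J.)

Heat load = 38400 MJ = 38,400,000,000 J / 1055 = 36,398,104 BTU
Gas: input = 36,398,104 / 0.734 = 49,588,698 BTU = 495.9 therm → 495.9 × $1.69 = $838.05
Heat pump: 36,398,104 BTU / 3412 = 10,670 kWh heat; / 2.39 = 4,463 kWh in → × $0.0632 = $282.09
Difference = |$838.05 − $282.09| = $555.96

$555.96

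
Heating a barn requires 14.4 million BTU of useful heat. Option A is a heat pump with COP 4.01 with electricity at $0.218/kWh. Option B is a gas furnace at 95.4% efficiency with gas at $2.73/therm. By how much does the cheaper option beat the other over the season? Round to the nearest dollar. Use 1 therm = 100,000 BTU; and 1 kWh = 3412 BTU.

$183

Heat load = 14.4 × 10⁶ BTU = 14,400,000 BTU
Gas: input = 14,400,000 / 0.954 = 15,094,340 BTU = 150.9 therm → 150.9 × $2.73 = $412.08
Heat pump: 14,400,000 BTU / 3412 = 4,220 kWh heat; / 4.01 = 1,052 kWh in → × $0.218 = $229.44
Difference = |$412.08 − $229.44| = $182.64 ≈ $183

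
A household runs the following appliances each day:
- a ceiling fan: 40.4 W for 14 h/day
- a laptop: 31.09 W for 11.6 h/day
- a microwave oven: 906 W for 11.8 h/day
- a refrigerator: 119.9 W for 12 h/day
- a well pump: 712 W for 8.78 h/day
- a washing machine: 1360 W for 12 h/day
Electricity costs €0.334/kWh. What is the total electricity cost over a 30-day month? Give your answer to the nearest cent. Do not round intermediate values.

ceiling fan: 40.4 W × 14 h × 30 d = 16,968 Wh = 16.97 kWh
laptop: 31.09 W × 11.6 h × 30 d = 10,819 Wh = 10.82 kWh
microwave oven: 906 W × 11.8 h × 30 d = 320,724 Wh = 320.7 kWh
refrigerator: 119.9 W × 12 h × 30 d = 43,164 Wh = 43.16 kWh
well pump: 712 W × 8.78 h × 30 d = 187,541 Wh = 187.5 kWh
washing machine: 1360 W × 12 h × 30 d = 489,600 Wh = 489.6 kWh
Total energy = 16.97 + 10.82 + 320.7 + 43.16 + 187.5 + 489.6 = 1,069 kWh
Cost = 1,069 kWh × €0.334 = €356.98

€356.98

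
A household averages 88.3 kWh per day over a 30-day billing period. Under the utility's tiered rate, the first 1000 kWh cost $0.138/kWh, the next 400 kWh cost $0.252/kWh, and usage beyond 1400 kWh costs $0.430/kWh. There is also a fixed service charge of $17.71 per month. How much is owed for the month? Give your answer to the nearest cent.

Usage = 88.3 kWh/day × 30 days = 2649 kWh
First 1000 kWh × $0.138 = $138.00
Next 400 kWh × $0.252 = $100.80
Remaining 1249 kWh × $0.430 = $537.07
Energy charge = $775.87; + service $17.71 = $793.58

$793.58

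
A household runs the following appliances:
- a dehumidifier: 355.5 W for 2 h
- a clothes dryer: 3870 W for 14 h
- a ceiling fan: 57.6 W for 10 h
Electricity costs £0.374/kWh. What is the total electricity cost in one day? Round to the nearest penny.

dehumidifier: 355.5 W × 2 h = 711 Wh = 0.711 kWh
clothes dryer: 3870 W × 14 h = 54,180 Wh = 54.18 kWh
ceiling fan: 57.6 W × 10 h = 576 Wh = 0.576 kWh
Total energy = 0.711 + 54.18 + 0.576 = 55.47 kWh
Cost = 55.47 kWh × £0.374 = £20.74

£20.74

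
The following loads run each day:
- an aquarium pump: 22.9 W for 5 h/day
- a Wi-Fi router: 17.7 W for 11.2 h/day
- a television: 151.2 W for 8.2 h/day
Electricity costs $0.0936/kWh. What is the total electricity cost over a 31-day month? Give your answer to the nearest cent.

$4.50

aquarium pump: 22.9 W × 5 h × 31 d = 3,550 Wh = 3.55 kWh
Wi-Fi router: 17.7 W × 11.2 h × 31 d = 6,145 Wh = 6.145 kWh
television: 151.2 W × 8.2 h × 31 d = 38,435 Wh = 38.44 kWh
Total energy = 3.55 + 6.145 + 38.44 = 48.13 kWh
Cost = 48.13 kWh × $0.0936 = $4.50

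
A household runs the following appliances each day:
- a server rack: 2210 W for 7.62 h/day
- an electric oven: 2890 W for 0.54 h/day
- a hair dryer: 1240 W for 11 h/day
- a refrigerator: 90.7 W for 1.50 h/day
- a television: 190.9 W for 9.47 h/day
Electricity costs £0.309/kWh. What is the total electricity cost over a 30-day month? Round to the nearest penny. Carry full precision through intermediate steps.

£315.04

server rack: 2210 W × 7.62 h × 30 d = 505,206 Wh = 505.2 kWh
electric oven: 2890 W × 0.54 h × 30 d = 46,818 Wh = 46.82 kWh
hair dryer: 1240 W × 11 h × 30 d = 409,200 Wh = 409.2 kWh
refrigerator: 90.7 W × 1.50 h × 30 d = 4,082 Wh = 4.082 kWh
television: 190.9 W × 9.47 h × 30 d = 54,235 Wh = 54.23 kWh
Total energy = 505.2 + 46.82 + 409.2 + 4.082 + 54.23 = 1,020 kWh
Cost = 1,020 kWh × £0.309 = £315.04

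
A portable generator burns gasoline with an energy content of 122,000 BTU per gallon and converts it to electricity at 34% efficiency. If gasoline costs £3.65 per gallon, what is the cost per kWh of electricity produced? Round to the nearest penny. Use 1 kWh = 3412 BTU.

£0.30

Electrical output per gallon = 122,000 BTU × 0.34 / 3412 BTU/kWh = 12.16 kWh
Cost per kWh = £3.65 / 12.16 kWh = £0.300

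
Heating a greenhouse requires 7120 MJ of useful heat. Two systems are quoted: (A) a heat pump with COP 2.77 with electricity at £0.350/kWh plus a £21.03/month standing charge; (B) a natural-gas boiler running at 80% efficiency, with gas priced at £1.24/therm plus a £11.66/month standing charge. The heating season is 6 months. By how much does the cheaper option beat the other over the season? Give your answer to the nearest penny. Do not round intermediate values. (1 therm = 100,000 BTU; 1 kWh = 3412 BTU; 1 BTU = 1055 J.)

Heat load = 7120 MJ = 7,120,000,000 J / 1055 = 6,748,815 BTU
Gas: input = 6,748,815 / 0.80 = 8,436,019 BTU = 84.36 therm → 84.36 × £1.24 = £104.61; + 6 × £11.66 standing = £174.57
Heat pump: 6,748,815 BTU / 3412 = 1,978 kWh heat; / 2.77 = 714.1 kWh in → × £0.350 = £249.92; + 6 × £21.03 standing = £376.10
Difference = |£174.57 − £376.10| = £201.54

£201.54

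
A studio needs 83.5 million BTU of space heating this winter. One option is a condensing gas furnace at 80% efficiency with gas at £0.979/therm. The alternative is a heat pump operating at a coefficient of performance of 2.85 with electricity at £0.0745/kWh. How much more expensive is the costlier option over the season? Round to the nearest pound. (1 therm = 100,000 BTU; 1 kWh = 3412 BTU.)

£382

Heat load = 83.5 × 10⁶ BTU = 83,500,000 BTU
Gas: input = 83,500,000 / 0.80 = 104,375,000 BTU = 1,044 therm → 1,044 × £0.979 = £1,021.83
Heat pump: 83,500,000 BTU / 3412 = 24,470 kWh heat; / 2.85 = 8,587 kWh in → × £0.0745 = £639.72
Difference = |£1,021.83 − £639.72| = £382.11 ≈ £382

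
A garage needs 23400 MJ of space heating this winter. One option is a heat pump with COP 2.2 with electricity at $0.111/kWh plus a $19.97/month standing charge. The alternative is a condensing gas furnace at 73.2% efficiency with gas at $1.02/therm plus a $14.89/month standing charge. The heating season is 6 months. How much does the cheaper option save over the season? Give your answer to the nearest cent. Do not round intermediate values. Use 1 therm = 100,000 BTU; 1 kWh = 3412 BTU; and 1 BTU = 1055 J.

Heat load = 23400 MJ = 23,400,000,000 J / 1055 = 22,180,095 BTU
Gas: input = 22,180,095 / 0.732 = 30,300,676 BTU = 303 therm → 303 × $1.02 = $309.07; + 6 × $14.89 standing = $398.41
Heat pump: 22,180,095 BTU / 3412 = 6,501 kWh heat; / 2.2 = 2,955 kWh in → × $0.111 = $327.99; + 6 × $19.97 standing = $447.81
Difference = |$398.41 − $447.81| = $49.40

$49.40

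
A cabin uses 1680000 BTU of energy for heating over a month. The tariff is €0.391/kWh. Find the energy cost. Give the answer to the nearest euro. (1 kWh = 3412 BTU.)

€193

1680000 BTU × (0.00029308 kWh/BTU) = 492.4 kWh
Cost = 492.4 kWh × €0.391/kWh = €192.52 ≈ €193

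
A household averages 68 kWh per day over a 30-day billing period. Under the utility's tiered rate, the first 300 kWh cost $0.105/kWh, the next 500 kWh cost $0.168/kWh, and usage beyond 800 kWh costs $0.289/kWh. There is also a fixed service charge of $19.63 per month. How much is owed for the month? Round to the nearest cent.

Usage = 68 kWh/day × 30 days = 2040 kWh
First 300 kWh × $0.105 = $31.50
Next 500 kWh × $0.168 = $84.00
Remaining 1240 kWh × $0.289 = $358.36
Energy charge = $473.86; + service $19.63 = $493.49

$493.49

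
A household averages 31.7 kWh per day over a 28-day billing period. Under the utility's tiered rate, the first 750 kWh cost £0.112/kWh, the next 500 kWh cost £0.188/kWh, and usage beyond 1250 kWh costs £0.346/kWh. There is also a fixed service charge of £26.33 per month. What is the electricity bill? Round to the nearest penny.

Usage = 31.7 kWh/day × 28 days = 887.6 kWh
First 750 kWh × £0.112 = £84.00
Next 137.6 kWh × £0.188 = £25.87
Remaining tier: 0 kWh (not reached)
Energy charge = £109.87; + service £26.33 = £136.20

£136.20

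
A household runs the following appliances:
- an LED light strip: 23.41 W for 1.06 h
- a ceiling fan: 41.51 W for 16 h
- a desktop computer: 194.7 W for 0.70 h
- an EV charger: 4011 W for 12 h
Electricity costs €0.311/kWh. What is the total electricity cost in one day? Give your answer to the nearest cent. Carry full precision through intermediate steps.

€15.23

LED light strip: 23.41 W × 1.06 h = 25 Wh = 0.02481 kWh
ceiling fan: 41.51 W × 16 h = 664 Wh = 0.6642 kWh
desktop computer: 194.7 W × 0.70 h = 136 Wh = 0.1363 kWh
EV charger: 4011 W × 12 h = 48,132 Wh = 48.13 kWh
Total energy = 0.02481 + 0.6642 + 0.1363 + 48.13 = 48.96 kWh
Cost = 48.96 kWh × €0.311 = €15.23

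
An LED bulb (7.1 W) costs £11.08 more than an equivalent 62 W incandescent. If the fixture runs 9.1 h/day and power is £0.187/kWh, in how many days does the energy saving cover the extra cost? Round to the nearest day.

119 days

Power saved = 62 − 7.1 = 54.9 W
Daily energy saved = 54.9 W × 9.1 h = 499.6 Wh = 0.49959 kWh
Daily savings = 0.49959 × £0.187 = £0.0934
Payback = £11.08 / £0.0934 per day = 118.6 days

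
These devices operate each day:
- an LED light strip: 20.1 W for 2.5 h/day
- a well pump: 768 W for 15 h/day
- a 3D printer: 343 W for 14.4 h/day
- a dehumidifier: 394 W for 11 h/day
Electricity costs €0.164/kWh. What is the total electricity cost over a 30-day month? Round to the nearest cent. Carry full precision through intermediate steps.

LED light strip: 20.1 W × 2.5 h × 30 d = 1,508 Wh = 1.508 kWh
well pump: 768 W × 15 h × 30 d = 345,600 Wh = 345.6 kWh
3D printer: 343 W × 14.4 h × 30 d = 148,176 Wh = 148.2 kWh
dehumidifier: 394 W × 11 h × 30 d = 130,020 Wh = 130 kWh
Total energy = 1.508 + 345.6 + 148.2 + 130 = 625.3 kWh
Cost = 625.3 kWh × €0.164 = €102.55

€102.55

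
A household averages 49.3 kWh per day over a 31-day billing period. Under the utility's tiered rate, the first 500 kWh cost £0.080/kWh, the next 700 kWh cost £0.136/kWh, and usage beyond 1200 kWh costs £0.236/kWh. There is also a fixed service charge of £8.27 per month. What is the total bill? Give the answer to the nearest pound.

Usage = 49.3 kWh/day × 31 days = 1528.3 kWh
First 500 kWh × £0.080 = £40.00
Next 700 kWh × £0.136 = £95.20
Remaining 328.3 kWh × £0.236 = £77.48
Energy charge = £212.68; + service £8.27 = £220.95 ≈ £221

£221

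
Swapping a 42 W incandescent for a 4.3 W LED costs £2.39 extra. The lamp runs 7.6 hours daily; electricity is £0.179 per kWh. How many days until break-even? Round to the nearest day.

47 days

Power saved = 42 − 4.3 = 37.7 W
Daily energy saved = 37.7 W × 7.6 h = 286.5 Wh = 0.28652 kWh
Daily savings = 0.28652 × £0.179 = £0.0513
Payback = £2.39 / £0.0513 per day = 46.6 days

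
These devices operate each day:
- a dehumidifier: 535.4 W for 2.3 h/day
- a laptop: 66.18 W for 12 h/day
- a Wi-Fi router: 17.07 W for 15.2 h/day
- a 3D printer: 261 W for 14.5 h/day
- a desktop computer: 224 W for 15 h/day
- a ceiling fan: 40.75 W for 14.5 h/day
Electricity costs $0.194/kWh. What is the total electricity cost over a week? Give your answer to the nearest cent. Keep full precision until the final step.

dehumidifier: 535.4 W × 2.3 h × 7 d = 8,620 Wh = 8.62 kWh
laptop: 66.18 W × 12 h × 7 d = 5,559 Wh = 5.559 kWh
Wi-Fi router: 17.07 W × 15.2 h × 7 d = 1,816 Wh = 1.816 kWh
3D printer: 261 W × 14.5 h × 7 d = 26,492 Wh = 26.49 kWh
desktop computer: 224 W × 15 h × 7 d = 23,520 Wh = 23.52 kWh
ceiling fan: 40.75 W × 14.5 h × 7 d = 4,136 Wh = 4.136 kWh
Total energy = 8.62 + 5.559 + 1.816 + 26.49 + 23.52 + 4.136 = 70.14 kWh
Cost = 70.14 kWh × $0.194 = $13.61

$13.61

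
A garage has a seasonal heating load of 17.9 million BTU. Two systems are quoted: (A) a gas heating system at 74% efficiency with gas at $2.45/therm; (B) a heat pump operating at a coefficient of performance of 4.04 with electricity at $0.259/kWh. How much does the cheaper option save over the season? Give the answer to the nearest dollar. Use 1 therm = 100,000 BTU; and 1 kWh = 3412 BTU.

Heat load = 17.9 × 10⁶ BTU = 17,900,000 BTU
Gas: input = 17,900,000 / 0.74 = 24,189,189 BTU = 241.9 therm → 241.9 × $2.45 = $592.64
Heat pump: 17,900,000 BTU / 3412 = 5,246 kWh heat; / 4.04 = 1,299 kWh in → × $0.259 = $336.33
Difference = |$592.64 − $336.33| = $256.31 ≈ $256

$256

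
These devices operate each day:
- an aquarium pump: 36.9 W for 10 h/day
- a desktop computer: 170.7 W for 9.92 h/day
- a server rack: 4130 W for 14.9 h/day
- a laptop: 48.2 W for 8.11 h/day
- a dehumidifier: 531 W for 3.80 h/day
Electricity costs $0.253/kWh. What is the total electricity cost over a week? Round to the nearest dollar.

$117

aquarium pump: 36.9 W × 10 h × 7 d = 2,583 Wh = 2.583 kWh
desktop computer: 170.7 W × 9.92 h × 7 d = 11,853 Wh = 11.85 kWh
server rack: 4130 W × 14.9 h × 7 d = 430,759 Wh = 430.8 kWh
laptop: 48.2 W × 8.11 h × 7 d = 2,736 Wh = 2.736 kWh
dehumidifier: 531 W × 3.80 h × 7 d = 14,125 Wh = 14.12 kWh
Total energy = 2.583 + 11.85 + 430.8 + 2.736 + 14.12 = 462.1 kWh
Cost = 462.1 kWh × $0.253 = $116.90 ≈ $117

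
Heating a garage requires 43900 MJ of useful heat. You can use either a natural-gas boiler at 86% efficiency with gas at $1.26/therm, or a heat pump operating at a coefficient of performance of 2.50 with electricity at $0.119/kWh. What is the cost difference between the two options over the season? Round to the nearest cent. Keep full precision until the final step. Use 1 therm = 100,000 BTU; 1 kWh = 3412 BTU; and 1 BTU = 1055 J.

$29.14

Heat load = 43900 MJ = 43,900,000,000 J / 1055 = 41,611,374 BTU
Gas: input = 41,611,374 / 0.86 = 48,385,319 BTU = 483.9 therm → 483.9 × $1.26 = $609.66
Heat pump: 41,611,374 BTU / 3412 = 12,200 kWh heat; / 2.50 = 4,878 kWh in → × $0.119 = $580.51
Difference = |$609.66 − $580.51| = $29.14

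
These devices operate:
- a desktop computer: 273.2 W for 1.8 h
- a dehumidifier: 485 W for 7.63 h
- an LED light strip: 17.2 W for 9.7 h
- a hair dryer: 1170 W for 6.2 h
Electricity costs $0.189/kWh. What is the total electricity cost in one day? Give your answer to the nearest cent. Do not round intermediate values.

desktop computer: 273.2 W × 1.8 h = 492 Wh = 0.4918 kWh
dehumidifier: 485 W × 7.63 h = 3,701 Wh = 3.701 kWh
LED light strip: 17.2 W × 9.7 h = 167 Wh = 0.1668 kWh
hair dryer: 1170 W × 6.2 h = 7,254 Wh = 7.254 kWh
Total energy = 0.4918 + 3.701 + 0.1668 + 7.254 = 11.61 kWh
Cost = 11.61 kWh × $0.189 = $2.19

$2.19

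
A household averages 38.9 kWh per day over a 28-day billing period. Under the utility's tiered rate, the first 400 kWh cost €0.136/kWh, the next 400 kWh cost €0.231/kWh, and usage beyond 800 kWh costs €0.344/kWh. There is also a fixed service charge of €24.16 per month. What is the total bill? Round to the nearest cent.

Usage = 38.9 kWh/day × 28 days = 1089.2 kWh
First 400 kWh × €0.136 = €54.40
Next 400 kWh × €0.231 = €92.40
Remaining 289.2 kWh × €0.344 = €99.48
Energy charge = €246.28; + service €24.16 = €270.44

€270.44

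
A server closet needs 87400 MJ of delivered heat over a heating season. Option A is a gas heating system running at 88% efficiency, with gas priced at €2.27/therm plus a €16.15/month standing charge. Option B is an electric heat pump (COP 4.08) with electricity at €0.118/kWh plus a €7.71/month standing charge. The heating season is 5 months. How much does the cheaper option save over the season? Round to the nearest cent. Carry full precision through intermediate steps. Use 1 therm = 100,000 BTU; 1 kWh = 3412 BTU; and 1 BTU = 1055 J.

Heat load = 87400 MJ = 87,400,000,000 J / 1055 = 82,843,602 BTU
Gas: input = 82,843,602 / 0.88 = 94,140,457 BTU = 941.4 therm → 941.4 × €2.27 = €2,136.99; + 5 × €16.15 standing = €2,217.74
Heat pump: 82,843,602 BTU / 3412 = 24,280 kWh heat; / 4.08 = 5,951 kWh in → × €0.118 = €702.22; + 5 × €7.71 standing = €740.77
Difference = |€2,217.74 − €740.77| = €1,476.97

€1476.97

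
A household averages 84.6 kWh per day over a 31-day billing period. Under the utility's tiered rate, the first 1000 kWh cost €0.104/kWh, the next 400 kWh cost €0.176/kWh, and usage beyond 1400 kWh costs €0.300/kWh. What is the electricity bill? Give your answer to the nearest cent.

Usage = 84.6 kWh/day × 31 days = 2622.6 kWh
First 1000 kWh × €0.104 = €104.00
Next 400 kWh × €0.176 = €70.40
Remaining 1222.6 kWh × €0.300 = €366.78
Total = €541.18

€541.18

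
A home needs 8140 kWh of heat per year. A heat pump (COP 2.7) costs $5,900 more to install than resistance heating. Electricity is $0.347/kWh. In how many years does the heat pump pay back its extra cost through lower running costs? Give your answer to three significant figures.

Resistance: 8140 kWh × $0.347 = $2,824.58/yr
Heat pump: 8140 / 2.7 = 3015 kWh in → × $0.347 = $1,046.14/yr
Annual savings = $1,778.44
Payback = $5,900 / $1,778.44 = 3.32 years

3.32 years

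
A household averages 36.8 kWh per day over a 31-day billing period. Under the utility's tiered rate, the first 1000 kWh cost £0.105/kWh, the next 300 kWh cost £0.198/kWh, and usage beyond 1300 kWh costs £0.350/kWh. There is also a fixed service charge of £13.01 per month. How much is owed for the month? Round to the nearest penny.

Usage = 36.8 kWh/day × 31 days = 1140.8 kWh
First 1000 kWh × £0.105 = £105.00
Next 140.8 kWh × £0.198 = £27.88
Remaining tier: 0 kWh (not reached)
Energy charge = £132.88; + service £13.01 = £145.89

£145.89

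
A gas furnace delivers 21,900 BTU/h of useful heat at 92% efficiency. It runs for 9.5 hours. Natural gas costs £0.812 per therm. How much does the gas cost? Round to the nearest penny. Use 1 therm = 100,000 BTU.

£1.84

Heat delivered = 21,900 BTU/h × 9.5 h = 208,050 BTU
Gas input = 208,050 / 0.92 = 226,141 BTU
= 226,141 / 100,000 = 2.261 therm
Cost = 2.261 × £0.812/therm = £1.84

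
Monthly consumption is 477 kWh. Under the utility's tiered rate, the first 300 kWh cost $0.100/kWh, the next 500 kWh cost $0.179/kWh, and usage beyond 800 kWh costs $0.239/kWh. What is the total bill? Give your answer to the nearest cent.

First 300 kWh × $0.100 = $30.00
Next 177 kWh × $0.179 = $31.68
Remaining tier: 0 kWh (not reached)
Total = $61.68

$61.68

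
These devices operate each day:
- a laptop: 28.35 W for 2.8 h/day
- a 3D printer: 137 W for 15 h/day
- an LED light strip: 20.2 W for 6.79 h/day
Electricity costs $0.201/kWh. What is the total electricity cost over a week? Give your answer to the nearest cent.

laptop: 28.35 W × 2.8 h × 7 d = 556 Wh = 0.5557 kWh
3D printer: 137 W × 15 h × 7 d = 14,385 Wh = 14.38 kWh
LED light strip: 20.2 W × 6.79 h × 7 d = 960 Wh = 0.9601 kWh
Total energy = 0.5557 + 14.38 + 0.9601 = 15.9 kWh
Cost = 15.9 kWh × $0.201 = $3.20

$3.20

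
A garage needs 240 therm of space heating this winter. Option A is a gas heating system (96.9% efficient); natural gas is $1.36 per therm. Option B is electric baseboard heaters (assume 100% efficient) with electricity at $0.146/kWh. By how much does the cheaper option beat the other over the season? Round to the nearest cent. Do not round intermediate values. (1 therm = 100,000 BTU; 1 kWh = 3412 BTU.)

$690.12

Heat load = 240 therm × 100,000 = 24,000,000 BTU
Gas: input = 24,000,000 / 0.969 = 24,767,802 BTU = 247.7 therm → 247.7 × $1.36 = $336.84
Electric: 24,000,000 BTU / 3412 = 7,034 kWh → × $0.146 = $1,026.96
Difference = |$336.84 − $1,026.96| = $690.12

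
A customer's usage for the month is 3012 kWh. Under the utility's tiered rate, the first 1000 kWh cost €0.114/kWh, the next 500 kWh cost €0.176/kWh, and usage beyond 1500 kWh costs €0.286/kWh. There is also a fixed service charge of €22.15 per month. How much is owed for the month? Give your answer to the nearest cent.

First 1000 kWh × €0.114 = €114.00
Next 500 kWh × €0.176 = €88.00
Remaining 1512 kWh × €0.286 = €432.43
Energy charge = €634.43; + service €22.15 = €656.58

€656.58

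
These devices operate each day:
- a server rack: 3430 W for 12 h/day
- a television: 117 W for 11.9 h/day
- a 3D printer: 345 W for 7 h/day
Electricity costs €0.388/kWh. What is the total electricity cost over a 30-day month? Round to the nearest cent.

€523.42

server rack: 3430 W × 12 h × 30 d = 1,234,800 Wh = 1,235 kWh
television: 117 W × 11.9 h × 30 d = 41,769 Wh = 41.77 kWh
3D printer: 345 W × 7 h × 30 d = 72,450 Wh = 72.45 kWh
Total energy = 1,235 + 41.77 + 72.45 = 1,349 kWh
Cost = 1,349 kWh × €0.388 = €523.42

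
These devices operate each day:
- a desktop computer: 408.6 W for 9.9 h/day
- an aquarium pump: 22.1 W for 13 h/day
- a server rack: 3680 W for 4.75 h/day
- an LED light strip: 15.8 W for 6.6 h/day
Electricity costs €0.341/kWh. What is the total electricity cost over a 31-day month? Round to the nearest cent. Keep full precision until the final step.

€231.68

desktop computer: 408.6 W × 9.9 h × 31 d = 125,399 Wh = 125.4 kWh
aquarium pump: 22.1 W × 13 h × 31 d = 8,906 Wh = 8.906 kWh
server rack: 3680 W × 4.75 h × 31 d = 541,880 Wh = 541.9 kWh
LED light strip: 15.8 W × 6.6 h × 31 d = 3,233 Wh = 3.233 kWh
Total energy = 125.4 + 8.906 + 541.9 + 3.233 = 679.4 kWh
Cost = 679.4 kWh × €0.341 = €231.68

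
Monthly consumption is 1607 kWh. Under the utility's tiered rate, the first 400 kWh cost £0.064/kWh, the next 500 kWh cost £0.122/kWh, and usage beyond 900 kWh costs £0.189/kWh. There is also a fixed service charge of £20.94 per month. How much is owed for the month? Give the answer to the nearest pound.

First 400 kWh × £0.064 = £25.60
Next 500 kWh × £0.122 = £61.00
Remaining 707 kWh × £0.189 = £133.62
Energy charge = £220.22; + service £20.94 = £241.16 ≈ £241

£241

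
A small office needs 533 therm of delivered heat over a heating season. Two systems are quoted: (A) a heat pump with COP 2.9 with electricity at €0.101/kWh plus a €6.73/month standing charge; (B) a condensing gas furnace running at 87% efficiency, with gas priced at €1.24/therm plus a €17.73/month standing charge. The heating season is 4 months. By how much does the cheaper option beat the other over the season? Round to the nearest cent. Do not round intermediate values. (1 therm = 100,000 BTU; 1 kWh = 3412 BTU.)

€259.62

Heat load = 533 therm × 100,000 = 53,300,000 BTU
Gas: input = 53,300,000 / 0.87 = 61,264,368 BTU = 612.6 therm → 612.6 × €1.24 = €759.68; + 4 × €17.73 standing = €830.60
Heat pump: 53,300,000 BTU / 3412 = 15,620 kWh heat; / 2.9 = 5,387 kWh in → × €0.101 = €544.05; + 4 × €6.73 standing = €570.97
Difference = |€830.60 − €570.97| = €259.62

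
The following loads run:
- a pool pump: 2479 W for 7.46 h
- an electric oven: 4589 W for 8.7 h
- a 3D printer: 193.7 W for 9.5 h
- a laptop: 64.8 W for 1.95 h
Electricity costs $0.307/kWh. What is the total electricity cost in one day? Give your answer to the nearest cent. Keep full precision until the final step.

$18.54

pool pump: 2479 W × 7.46 h = 18,493 Wh = 18.49 kWh
electric oven: 4589 W × 8.7 h = 39,924 Wh = 39.92 kWh
3D printer: 193.7 W × 9.5 h = 1,840 Wh = 1.84 kWh
laptop: 64.8 W × 1.95 h = 126 Wh = 0.1264 kWh
Total energy = 18.49 + 39.92 + 1.84 + 0.1264 = 60.38 kWh
Cost = 60.38 kWh × $0.307 = $18.54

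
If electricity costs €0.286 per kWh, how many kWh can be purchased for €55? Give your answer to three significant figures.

192 kWh

€55 / €0.286 per kWh = 192.3 kWh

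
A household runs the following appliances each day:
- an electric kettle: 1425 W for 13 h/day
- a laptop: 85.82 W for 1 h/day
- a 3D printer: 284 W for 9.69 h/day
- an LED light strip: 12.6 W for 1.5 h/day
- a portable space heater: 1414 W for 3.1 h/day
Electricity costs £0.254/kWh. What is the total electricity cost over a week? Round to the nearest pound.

electric kettle: 1425 W × 13 h × 7 d = 129,675 Wh = 129.7 kWh
laptop: 85.82 W × 1 h × 7 d = 601 Wh = 0.6007 kWh
3D printer: 284 W × 9.69 h × 7 d = 19,264 Wh = 19.26 kWh
LED light strip: 12.6 W × 1.5 h × 7 d = 132 Wh = 0.1323 kWh
portable space heater: 1414 W × 3.1 h × 7 d = 30,684 Wh = 30.68 kWh
Total energy = 129.7 + 0.6007 + 19.26 + 0.1323 + 30.68 = 180.4 kWh
Cost = 180.4 kWh × £0.254 = £45.81 ≈ £46

£46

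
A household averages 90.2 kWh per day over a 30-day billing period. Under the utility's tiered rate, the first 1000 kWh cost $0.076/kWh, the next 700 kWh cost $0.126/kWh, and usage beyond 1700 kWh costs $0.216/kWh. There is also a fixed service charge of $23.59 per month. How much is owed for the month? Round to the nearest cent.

Usage = 90.2 kWh/day × 30 days = 2706 kWh
First 1000 kWh × $0.076 = $76.00
Next 700 kWh × $0.126 = $88.20
Remaining 1006 kWh × $0.216 = $217.30
Energy charge = $381.50; + service $23.59 = $405.09

$405.09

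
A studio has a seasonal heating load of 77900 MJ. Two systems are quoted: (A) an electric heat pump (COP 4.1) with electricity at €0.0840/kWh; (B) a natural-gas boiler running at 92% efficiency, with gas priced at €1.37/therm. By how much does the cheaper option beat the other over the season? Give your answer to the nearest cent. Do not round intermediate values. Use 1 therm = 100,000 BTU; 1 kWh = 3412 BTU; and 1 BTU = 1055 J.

Heat load = 77900 MJ = 77,900,000,000 J / 1055 = 73,838,863 BTU
Gas: input = 73,838,863 / 0.92 = 80,259,633 BTU = 802.6 therm → 802.6 × €1.37 = €1,099.56
Heat pump: 73,838,863 BTU / 3412 = 21,640 kWh heat; / 4.1 = 5,278 kWh in → × €0.0840 = €443.38
Difference = |€1,099.56 − €443.38| = €656.18

€656.18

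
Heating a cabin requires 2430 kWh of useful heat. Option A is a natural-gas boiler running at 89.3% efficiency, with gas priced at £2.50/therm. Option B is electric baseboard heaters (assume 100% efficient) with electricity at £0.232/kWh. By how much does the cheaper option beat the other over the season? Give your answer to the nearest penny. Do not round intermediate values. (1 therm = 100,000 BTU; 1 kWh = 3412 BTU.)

Heat load = 2430 kWh × 3412 = 8,291,160 BTU
Gas: input = 8,291,160 / 0.893 = 9,284,614 BTU = 92.85 therm → 92.85 × £2.50 = £232.12
Electric: 8,291,160 BTU / 3412 = 2,430 kWh → × £0.232 = £563.76
Difference = |£232.12 − £563.76| = £331.64

£331.64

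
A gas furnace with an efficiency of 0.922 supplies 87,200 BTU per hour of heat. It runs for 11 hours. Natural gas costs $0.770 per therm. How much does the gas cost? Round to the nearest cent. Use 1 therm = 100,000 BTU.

Heat delivered = 87,200 BTU/h × 11 h = 959,200 BTU
Gas input = 959,200 / 0.922 = 1,040,347 BTU
= 1,040,347 / 100,000 = 10.4 therm
Cost = 10.4 × $0.770/therm = $8.01

$8.01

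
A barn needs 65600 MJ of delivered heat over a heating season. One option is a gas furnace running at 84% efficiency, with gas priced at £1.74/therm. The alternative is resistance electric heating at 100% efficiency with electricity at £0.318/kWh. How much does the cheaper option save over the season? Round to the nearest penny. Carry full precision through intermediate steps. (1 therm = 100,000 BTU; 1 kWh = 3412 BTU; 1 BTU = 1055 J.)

£4507.20

Heat load = 65600 MJ = 65,600,000,000 J / 1055 = 62,180,095 BTU
Gas: input = 62,180,095 / 0.84 = 74,023,922 BTU = 740.2 therm → 740.2 × £1.74 = £1,288.02
Electric: 62,180,095 BTU / 3412 = 18,220 kWh → × £0.318 = £5,795.21
Difference = |£1,288.02 − £5,795.21| = £4,507.20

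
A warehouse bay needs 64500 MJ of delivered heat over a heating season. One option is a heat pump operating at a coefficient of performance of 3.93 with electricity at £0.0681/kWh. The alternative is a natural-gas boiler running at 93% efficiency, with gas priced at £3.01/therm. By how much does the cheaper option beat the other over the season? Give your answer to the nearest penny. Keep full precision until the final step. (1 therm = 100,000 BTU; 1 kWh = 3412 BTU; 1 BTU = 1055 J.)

£1668.26

Heat load = 64500 MJ = 64,500,000,000 J / 1055 = 61,137,441 BTU
Gas: input = 61,137,441 / 0.93 = 65,739,184 BTU = 657.4 therm → 657.4 × £3.01 = £1,978.75
Heat pump: 61,137,441 BTU / 3412 = 17,920 kWh heat; / 3.93 = 4,559 kWh in → × £0.0681 = £310.49
Difference = |£1,978.75 − £310.49| = £1,668.26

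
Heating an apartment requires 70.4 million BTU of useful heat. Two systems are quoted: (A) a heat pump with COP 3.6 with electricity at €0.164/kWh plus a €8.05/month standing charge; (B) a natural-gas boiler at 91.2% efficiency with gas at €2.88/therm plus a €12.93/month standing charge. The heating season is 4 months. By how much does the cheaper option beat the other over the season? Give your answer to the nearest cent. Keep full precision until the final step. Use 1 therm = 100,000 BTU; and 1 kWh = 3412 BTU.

€1302.73

Heat load = 70.4 × 10⁶ BTU = 70,400,000 BTU
Gas: input = 70,400,000 / 0.912 = 77,192,982 BTU = 771.9 therm → 771.9 × €2.88 = €2,223.16; + 4 × €12.93 standing = €2,274.88
Heat pump: 70,400,000 BTU / 3412 = 20,630 kWh heat; / 3.6 = 5,731 kWh in → × €0.164 = €939.95; + 4 × €8.05 standing = €972.15
Difference = |€2,274.88 − €972.15| = €1,302.73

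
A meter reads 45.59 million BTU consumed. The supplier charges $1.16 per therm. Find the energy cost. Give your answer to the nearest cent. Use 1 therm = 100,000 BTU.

45.59 million BTU × (10 therm/million BTU) = 455.9 therm
Cost = 455.9 therm × $1.16/therm = $528.84

$528.84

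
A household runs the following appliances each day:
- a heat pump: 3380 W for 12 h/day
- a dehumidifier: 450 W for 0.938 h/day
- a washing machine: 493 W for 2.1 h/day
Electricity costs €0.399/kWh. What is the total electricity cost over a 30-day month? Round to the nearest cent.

€502.95

heat pump: 3380 W × 12 h × 30 d = 1,216,800 Wh = 1,217 kWh
dehumidifier: 450 W × 0.938 h × 30 d = 12,663 Wh = 12.66 kWh
washing machine: 493 W × 2.1 h × 30 d = 31,059 Wh = 31.06 kWh
Total energy = 1,217 + 12.66 + 31.06 = 1,261 kWh
Cost = 1,261 kWh × €0.399 = €502.95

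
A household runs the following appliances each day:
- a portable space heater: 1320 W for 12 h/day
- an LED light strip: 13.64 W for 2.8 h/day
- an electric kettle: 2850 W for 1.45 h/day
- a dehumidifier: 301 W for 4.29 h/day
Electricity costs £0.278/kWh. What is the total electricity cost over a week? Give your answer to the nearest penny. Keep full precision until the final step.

£41.45

portable space heater: 1320 W × 12 h × 7 d = 110,880 Wh = 110.9 kWh
LED light strip: 13.64 W × 2.8 h × 7 d = 267 Wh = 0.2673 kWh
electric kettle: 2850 W × 1.45 h × 7 d = 28,928 Wh = 28.93 kWh
dehumidifier: 301 W × 4.29 h × 7 d = 9,039 Wh = 9.039 kWh
Total energy = 110.9 + 0.2673 + 28.93 + 9.039 = 149.1 kWh
Cost = 149.1 kWh × £0.278 = £41.45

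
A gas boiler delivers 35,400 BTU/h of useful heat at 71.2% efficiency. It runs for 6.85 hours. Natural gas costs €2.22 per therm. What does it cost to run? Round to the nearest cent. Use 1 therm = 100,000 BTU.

Heat delivered = 35,400 BTU/h × 6.85 h = 242,490 BTU
Gas input = 242,490 / 0.712 = 340,576 BTU
= 340,576 / 100,000 = 3.406 therm
Cost = 3.406 × €2.22/therm = €7.56

€7.56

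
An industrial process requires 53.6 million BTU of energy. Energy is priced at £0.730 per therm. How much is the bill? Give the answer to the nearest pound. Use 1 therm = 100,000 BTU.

53.6 million BTU × (10 therm/million BTU) = 536 therm
Cost = 536 therm × £0.730/therm = £391.28 ≈ £391

£391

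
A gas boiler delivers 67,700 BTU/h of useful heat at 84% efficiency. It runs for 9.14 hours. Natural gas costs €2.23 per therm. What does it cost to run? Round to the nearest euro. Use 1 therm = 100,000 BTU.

Heat delivered = 67,700 BTU/h × 9.14 h = 618,778 BTU
Gas input = 618,778 / 0.84 = 736,640 BTU
= 736,640 / 100,000 = 7.366 therm
Cost = 7.366 × €2.23/therm = €16.43 ≈ €16

€16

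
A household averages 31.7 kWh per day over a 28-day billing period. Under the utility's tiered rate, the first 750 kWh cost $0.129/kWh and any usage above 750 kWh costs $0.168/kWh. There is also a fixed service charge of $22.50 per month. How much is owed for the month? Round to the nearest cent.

$142.37

Usage = 31.7 kWh/day × 28 days = 887.6 kWh
First 750 kWh × $0.129 = $96.75
Remaining 137.6 kWh × $0.168 = $23.12
Energy charge = $119.87; + service $22.50 = $142.37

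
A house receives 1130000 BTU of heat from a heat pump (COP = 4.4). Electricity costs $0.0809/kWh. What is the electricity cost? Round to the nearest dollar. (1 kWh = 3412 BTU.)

$6

Heat delivered = 1,130,000 BTU / 3412 = 331.2 kWh
Electrical input = 331.2 kWh / 4.4 = 75.27 kWh
Cost = 75.27 × $0.0809/kWh = $6.09 ≈ $6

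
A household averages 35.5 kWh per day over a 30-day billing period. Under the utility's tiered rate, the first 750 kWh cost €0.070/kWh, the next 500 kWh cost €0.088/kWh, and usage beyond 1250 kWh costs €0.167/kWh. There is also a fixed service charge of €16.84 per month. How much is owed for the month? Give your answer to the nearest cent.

Usage = 35.5 kWh/day × 30 days = 1065 kWh
First 750 kWh × €0.070 = €52.50
Next 315 kWh × €0.088 = €27.72
Remaining tier: 0 kWh (not reached)
Energy charge = €80.22; + service €16.84 = €97.06

€97.06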